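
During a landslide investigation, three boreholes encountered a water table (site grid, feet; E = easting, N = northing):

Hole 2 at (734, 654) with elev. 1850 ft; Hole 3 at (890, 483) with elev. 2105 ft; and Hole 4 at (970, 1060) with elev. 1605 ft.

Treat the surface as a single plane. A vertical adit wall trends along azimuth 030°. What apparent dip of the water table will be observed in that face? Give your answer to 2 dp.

27.68°

Let the plane be z = a·E + b·N + c.
Hole 3−Hole 2: 156a − 171b = 255;  Hole 4−Hole 2: 236a + 406b = −245.
Solving gives a = 0.59440, b = −0.94896.
Unit vector along 030° is (sin 30°, cos 30°) = (0.5000, 0.8660).
Slope in that direction = a·(0.5000) + b·(0.8660) = −0.52462.
Apparent dip = arctan|0.52462| = 27.68° (true dip is 48.2°, so apparent ≤ true as expected).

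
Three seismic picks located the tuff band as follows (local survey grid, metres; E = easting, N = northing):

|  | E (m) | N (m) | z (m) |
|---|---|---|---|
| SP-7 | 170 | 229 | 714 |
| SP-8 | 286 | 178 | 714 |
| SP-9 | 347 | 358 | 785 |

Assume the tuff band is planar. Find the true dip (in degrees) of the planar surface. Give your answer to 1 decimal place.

20.6°

Let the plane be z = a·E + b·N + c.
SP-8−SP-7: 116a − 51b = 0;  SP-9−SP-7: 177a + 129b = 71.
Solving gives a = 0.15093, b = 0.34330.
Gradient magnitude |∇z| = √(a² + b²) = √(0.02278 + 0.11785) = 0.37501.
True dip = arctan(0.37501) = 20.6°, dipping toward SSW (azimuth ≈ 204°).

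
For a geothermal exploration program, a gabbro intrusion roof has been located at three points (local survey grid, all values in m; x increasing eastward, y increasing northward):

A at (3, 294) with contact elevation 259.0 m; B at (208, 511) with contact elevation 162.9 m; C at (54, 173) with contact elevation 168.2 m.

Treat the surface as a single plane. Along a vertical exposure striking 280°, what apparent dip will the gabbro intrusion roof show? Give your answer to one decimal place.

Two edge vectors: A→B = (205, 217, -96.1), A→C = (51, -121, -90.8).
Normal n = (A→B) × (A→C) = (-31331.7, 13712.9, -35872).
So ∂z/∂x = −n_x/n_z = −0.87343 and ∂z/∂y = −n_y/n_z = 0.38227.
Unit vector along 280° is (sin 280°, cos 280°) = (-0.9848, 0.1736).
Slope in that direction = a·(-0.9848) + b·(0.1736) = 0.92654.
Apparent dip = arctan|0.92654| = 42.8° (true dip is 43.6°, so apparent ≤ true as expected).

42.8°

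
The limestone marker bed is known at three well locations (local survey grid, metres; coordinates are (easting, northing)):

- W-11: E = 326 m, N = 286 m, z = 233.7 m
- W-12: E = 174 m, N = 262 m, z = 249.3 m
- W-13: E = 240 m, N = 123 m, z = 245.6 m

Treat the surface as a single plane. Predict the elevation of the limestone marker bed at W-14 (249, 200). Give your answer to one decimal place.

243.1 m

Two edge vectors: W-11→W-12 = (-152, -24, 15.6), W-11→W-13 = (-86, -163, 11.9).
Normal n = (W-11→W-12) × (W-11→W-13) = (2257.2, 467.2, 22712).
So ∂z/∂E = −n_x/n_z = −0.09938 and ∂z/∂N = −n_y/n_z = −0.02057.
Intercept c from W-11: 233.7 + 32.40 + 5.88 = 271.98.
At (249, 200): z = −24.7 − 4.1 + 271.98 = 243.1 m.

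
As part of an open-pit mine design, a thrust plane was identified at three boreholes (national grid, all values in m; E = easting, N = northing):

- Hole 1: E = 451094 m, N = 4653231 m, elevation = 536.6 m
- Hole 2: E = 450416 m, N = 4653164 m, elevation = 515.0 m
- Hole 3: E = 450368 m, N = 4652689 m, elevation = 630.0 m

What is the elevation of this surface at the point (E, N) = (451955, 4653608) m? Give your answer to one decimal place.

491.7 m

Let the plane be z = a·E + b·N + c.
Hole 2−Hole 1: −678a − 67b = −21.6;  Hole 3−Hole 1: −726a − 542b = 93.4.
Solving gives a = 0.056345936, b = −0.247799168.
Then c = 536.6 − a·451094 − b·4653231 = 1128186.06.
At (451955, 4653608): z = 25465.8 − 1153160.2 + 1128186.06 = 491.7 m.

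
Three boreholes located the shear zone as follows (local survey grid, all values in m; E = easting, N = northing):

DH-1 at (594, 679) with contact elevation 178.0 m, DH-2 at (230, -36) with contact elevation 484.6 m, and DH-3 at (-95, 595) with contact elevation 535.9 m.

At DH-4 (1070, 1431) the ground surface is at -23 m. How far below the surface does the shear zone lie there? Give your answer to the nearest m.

Let the plane be z = a·E + b·N + c.
DH-2−DH-1: −364a − 715b = 306.6;  DH-3−DH-1: −689a − 84b = 357.9.
Solving gives a = −0.49808, b = −0.17524.
Then c = 178 − a·594 − b·679 = 592.85.
At (1070, 1431): z_contact = −532.9 − 250.8 + 592.85 = -190.9 m.
Depth below ground = -23 − (-190.9) = 168 m.

168 m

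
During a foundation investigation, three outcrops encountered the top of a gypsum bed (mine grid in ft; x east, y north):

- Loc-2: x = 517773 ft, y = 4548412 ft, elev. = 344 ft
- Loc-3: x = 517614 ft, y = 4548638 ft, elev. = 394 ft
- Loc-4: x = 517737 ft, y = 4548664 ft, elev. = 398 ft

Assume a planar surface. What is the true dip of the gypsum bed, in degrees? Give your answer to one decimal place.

12.0°

Two edge vectors: Loc-2→Loc-3 = (-159, 226, 50), Loc-2→Loc-4 = (-36, 252, 54).
Normal n = (Loc-2→Loc-3) × (Loc-2→Loc-4) = (-396, 6786, -31932).
So ∂z/∂x = −n_x/n_z = −0.01240 and ∂z/∂y = −n_y/n_z = 0.21251.
Gradient magnitude |∇z| = √(a² + b²) = √(0.00015 + 0.04516) = 0.21288.
True dip = arctan(0.21288) = 12.0°, dipping toward S (azimuth ≈ 177°).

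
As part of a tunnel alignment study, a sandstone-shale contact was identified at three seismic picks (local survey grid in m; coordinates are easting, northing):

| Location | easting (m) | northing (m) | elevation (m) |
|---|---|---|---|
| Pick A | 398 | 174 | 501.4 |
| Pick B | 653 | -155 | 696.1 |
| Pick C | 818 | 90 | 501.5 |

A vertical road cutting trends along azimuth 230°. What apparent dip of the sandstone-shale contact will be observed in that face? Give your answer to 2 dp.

29.12°

Let the plane be z = a·easting + b·northing + c.
Pick B−Pick A: 255a − 329b = 194.7;  Pick C−Pick A: 420a − 84b = 0.1.
Solving gives a = −0.13979, b = −0.70014.
Unit vector along 230° is (sin 230°, cos 230°) = (-0.7660, -0.6428).
Slope in that direction = a·(-0.7660) + b·(-0.6428) = 0.55713.
Apparent dip = arctan|0.55713| = 29.12° (true dip is 35.5°, so apparent ≤ true as expected).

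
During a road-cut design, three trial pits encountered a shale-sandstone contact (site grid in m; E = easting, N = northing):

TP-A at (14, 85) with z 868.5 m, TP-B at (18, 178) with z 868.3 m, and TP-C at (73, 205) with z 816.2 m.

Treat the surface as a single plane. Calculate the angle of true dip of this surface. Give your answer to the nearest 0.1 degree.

Two edge vectors: TP-A→TP-B = (4, 93, -0.2), TP-A→TP-C = (59, 120, -52.3).
Normal n = (TP-A→TP-B) × (TP-A→TP-C) = (-4839.9, 197.4, -5007).
So ∂z/∂E = −n_x/n_z = −0.96663 and ∂z/∂N = −n_y/n_z = 0.03942.
Gradient magnitude |∇z| = √(a² + b²) = √(0.93437 + 0.00155) = 0.96743.
True dip = arctan(0.96743) = 44.1°, dipping toward E (azimuth ≈ 092°).

44.1°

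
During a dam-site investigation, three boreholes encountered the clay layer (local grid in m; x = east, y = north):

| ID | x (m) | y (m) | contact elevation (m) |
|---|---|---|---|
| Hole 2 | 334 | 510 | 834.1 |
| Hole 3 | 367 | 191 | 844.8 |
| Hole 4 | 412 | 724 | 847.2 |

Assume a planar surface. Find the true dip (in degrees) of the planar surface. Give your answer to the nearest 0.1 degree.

11.5°

Two edge vectors: Hole 2→Hole 3 = (33, -319, 10.7), Hole 2→Hole 4 = (78, 214, 13.1).
Normal n = (Hole 2→Hole 3) × (Hole 2→Hole 4) = (-6468.7, 402.3, 31944).
So ∂z/∂x = −n_x/n_z = 0.20250 and ∂z/∂y = −n_y/n_z = −0.01259.
Gradient magnitude |∇z| = √(a² + b²) = √(0.04101 + 0.00016) = 0.20289.
True dip = arctan(0.20289) = 11.5°, dipping toward W (azimuth ≈ 274°).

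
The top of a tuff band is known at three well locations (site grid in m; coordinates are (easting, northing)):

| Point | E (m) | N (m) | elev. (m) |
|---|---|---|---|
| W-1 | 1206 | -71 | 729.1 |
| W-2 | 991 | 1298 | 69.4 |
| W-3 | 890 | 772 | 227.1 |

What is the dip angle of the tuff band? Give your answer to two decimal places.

Two edge vectors: W-1→W-2 = (-215, 1369, -659.7), W-1→W-3 = (-316, 843, -502).
Normal n = (W-1→W-2) × (W-1→W-3) = (-131110.9, 100535.2, 251359).
So ∂z/∂E = −n_x/n_z = 0.52161 and ∂z/∂N = −n_y/n_z = −0.39997.
Gradient magnitude |∇z| = √(a² + b²) = √(0.27208 + 0.15997) = 0.65730.
True dip = arctan(0.65730) = 33.32°, dipping toward NW (azimuth ≈ 307°).

33.32°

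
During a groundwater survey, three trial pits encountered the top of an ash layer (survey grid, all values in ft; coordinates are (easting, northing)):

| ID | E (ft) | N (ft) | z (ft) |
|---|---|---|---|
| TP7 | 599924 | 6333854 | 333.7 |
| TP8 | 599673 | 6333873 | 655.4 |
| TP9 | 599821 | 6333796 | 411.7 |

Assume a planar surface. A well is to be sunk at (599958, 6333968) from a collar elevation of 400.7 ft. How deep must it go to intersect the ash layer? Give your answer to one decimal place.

Let the plane be z = a·E + b·N + c.
TP8−TP7: −251a + 19b = 321.7;  TP9−TP7: −103a − 58b = 78.
Solving gives a = −1.219533757, b = 0.820896155.
Then c = 333.7 − a·599924 − b·6333854 = −4467475.13.
At (599958, 6333968): z_contact = −731669.03 + 5199529.98 − 4467475.13 = 385.82 ft.
Depth below ground = 400.7 − 385.82 = 14.9 ft.

14.9 ft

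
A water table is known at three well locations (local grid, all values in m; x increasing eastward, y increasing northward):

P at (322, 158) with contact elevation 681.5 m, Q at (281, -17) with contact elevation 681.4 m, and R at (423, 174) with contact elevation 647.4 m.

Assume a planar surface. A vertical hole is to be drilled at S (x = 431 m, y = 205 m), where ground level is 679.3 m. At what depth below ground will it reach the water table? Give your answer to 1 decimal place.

32.1 m

Two edge vectors: P→Q = (-41, -175, -0.1), P→R = (101, 16, -34.1).
Normal n = (P→Q) × (P→R) = (5969.1, -1408.2, 17019).
So ∂z/∂x = −n_x/n_z = −0.35073 and ∂z/∂y = −n_y/n_z = 0.08274.
Intercept c from P: 681.5 + 112.94 − 13.07 = 781.36.
At (431, 205): z_contact = −151.17 + 16.96 + 781.36 = 647.16 m.
Depth below ground = 679.3 − 647.16 = 32.1 m.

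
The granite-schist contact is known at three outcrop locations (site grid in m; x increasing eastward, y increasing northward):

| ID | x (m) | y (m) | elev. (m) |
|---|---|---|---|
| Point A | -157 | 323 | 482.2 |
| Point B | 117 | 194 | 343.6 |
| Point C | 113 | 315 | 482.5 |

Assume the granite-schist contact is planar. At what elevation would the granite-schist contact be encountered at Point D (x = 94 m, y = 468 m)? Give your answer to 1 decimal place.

Let the plane be z = a·x + b·y + c.
Point B−Point A: 274a − 129b = −138.6;  Point C−Point A: 270a − 8b = 0.3.
Solving gives a = 0.03516, b = 1.14910.
Then c = 482.2 − a·-157 − b·323 = 116.56.
At (94, 468): z = 3.3 + 537.8 + 116.56 = 657.6 m.

657.6 m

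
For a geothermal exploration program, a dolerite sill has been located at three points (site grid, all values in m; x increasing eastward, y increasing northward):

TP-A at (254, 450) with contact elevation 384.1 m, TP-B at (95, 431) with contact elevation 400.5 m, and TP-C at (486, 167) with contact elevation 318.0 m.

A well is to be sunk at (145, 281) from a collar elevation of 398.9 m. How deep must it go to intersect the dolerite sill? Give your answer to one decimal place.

Two edge vectors: TP-A→TP-B = (-159, -19, 16.4), TP-A→TP-C = (232, -283, -66.1).
Normal n = (TP-A→TP-B) × (TP-A→TP-C) = (5897.1, -6705.1, 49405).
So ∂z/∂x = −n_x/n_z = −0.11936 and ∂z/∂y = −n_y/n_z = 0.13572.
Intercept c from TP-A: 384.1 + 30.32 − 61.07 = 353.35.
At (145, 281): z_contact = −17.31 + 38.14 + 353.35 = 374.17 m.
Depth below ground = 398.9 − 374.17 = 24.7 m.

24.7 m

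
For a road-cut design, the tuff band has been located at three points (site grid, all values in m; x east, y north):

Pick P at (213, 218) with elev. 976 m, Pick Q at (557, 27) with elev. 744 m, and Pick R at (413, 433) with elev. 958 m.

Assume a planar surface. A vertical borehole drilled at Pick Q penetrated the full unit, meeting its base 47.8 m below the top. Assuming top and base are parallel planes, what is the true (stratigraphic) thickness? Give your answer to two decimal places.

41.07 m

Two edge vectors: Pick P→Pick Q = (344, -191, -232), Pick P→Pick R = (200, 215, -18).
Normal n = (Pick P→Pick Q) × (Pick P→Pick R) = (53318, -40208, 112160).
So ∂z/∂x = −n_x/n_z = −0.47537 and ∂z/∂y = −n_y/n_z = 0.35849.
|∇z| = √(a²+b²) = 0.59539, so dip δ = arctan(0.59539) = 30.77°.
True thickness = vertical thickness × cos δ = 47.8 × cos 30.77° = 41.07 m.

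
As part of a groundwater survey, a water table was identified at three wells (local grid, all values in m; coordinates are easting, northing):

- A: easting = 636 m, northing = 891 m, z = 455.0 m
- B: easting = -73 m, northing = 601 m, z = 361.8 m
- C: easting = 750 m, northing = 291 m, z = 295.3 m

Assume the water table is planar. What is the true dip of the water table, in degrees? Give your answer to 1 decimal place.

Two edge vectors: A→B = (-709, -290, -93.2), A→C = (114, -600, -159.7).
Normal n = (A→B) × (A→C) = (-9607, -123852.1, 458460).
So ∂z/∂easting = −n_x/n_z = 0.02095 and ∂z/∂northing = −n_y/n_z = 0.27015.
Gradient magnitude |∇z| = √(a² + b²) = √(0.00044 + 0.07298) = 0.27096.
True dip = arctan(0.27096) = 15.2°, dipping toward S (azimuth ≈ 184°).

15.2°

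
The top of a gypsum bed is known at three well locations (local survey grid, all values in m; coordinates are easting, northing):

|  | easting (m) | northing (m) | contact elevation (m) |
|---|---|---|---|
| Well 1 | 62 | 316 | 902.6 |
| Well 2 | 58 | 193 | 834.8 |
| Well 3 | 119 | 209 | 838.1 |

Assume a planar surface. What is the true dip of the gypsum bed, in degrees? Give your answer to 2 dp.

Two edge vectors: Well 1→Well 2 = (-4, -123, -67.8), Well 1→Well 3 = (57, -107, -64.5).
Normal n = (Well 1→Well 2) × (Well 1→Well 3) = (678.9, -4122.6, 7439).
So ∂z/∂easting = −n_x/n_z = −0.09126 and ∂z/∂northing = −n_y/n_z = 0.55419.
Gradient magnitude |∇z| = √(a² + b²) = √(0.00833 + 0.30712) = 0.56165.
True dip = arctan(0.56165) = 29.32°, dipping toward S (azimuth ≈ 171°).

29.32°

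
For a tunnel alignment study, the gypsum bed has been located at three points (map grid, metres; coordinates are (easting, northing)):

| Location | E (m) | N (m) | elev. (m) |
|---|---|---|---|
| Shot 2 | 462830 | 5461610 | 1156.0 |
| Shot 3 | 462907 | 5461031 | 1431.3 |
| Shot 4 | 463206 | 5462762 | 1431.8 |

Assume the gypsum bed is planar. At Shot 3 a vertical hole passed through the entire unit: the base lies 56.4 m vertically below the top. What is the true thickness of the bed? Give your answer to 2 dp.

30.17 m

Let the plane be z = a·E + b·N + c.
Shot 3−Shot 2: 77a − 579b = 275.3;  Shot 4−Shot 2: 376a + 1152b = 275.8.
Solving gives a = 1.55621, b = −0.26852.
|∇z| = √(a²+b²) = 1.57920, so dip δ = arctan(1.57920) = 57.66°.
True thickness = vertical thickness × cos δ = 56.4 × cos 57.66° = 30.17 m.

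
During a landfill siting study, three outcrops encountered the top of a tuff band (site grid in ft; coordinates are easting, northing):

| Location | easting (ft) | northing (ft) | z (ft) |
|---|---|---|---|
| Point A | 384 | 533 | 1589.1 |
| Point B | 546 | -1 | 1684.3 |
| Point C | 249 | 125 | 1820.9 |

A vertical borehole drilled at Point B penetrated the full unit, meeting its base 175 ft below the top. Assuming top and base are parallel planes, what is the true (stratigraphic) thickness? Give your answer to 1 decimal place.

Two edge vectors: Point A→Point B = (162, -534, 95.2), Point A→Point C = (-135, -408, 231.8).
Normal n = (Point A→Point B) × (Point A→Point C) = (-84939.6, -50403.6, -138186).
So ∂z/∂easting = −n_x/n_z = −0.61468 and ∂z/∂northing = −n_y/n_z = −0.36475.
|∇z| = √(a²+b²) = 0.71475, so dip δ = arctan(0.71475) = 35.56°.
True thickness = vertical thickness × cos δ = 175 × cos 35.56° = 142.4 ft.

142.4 ft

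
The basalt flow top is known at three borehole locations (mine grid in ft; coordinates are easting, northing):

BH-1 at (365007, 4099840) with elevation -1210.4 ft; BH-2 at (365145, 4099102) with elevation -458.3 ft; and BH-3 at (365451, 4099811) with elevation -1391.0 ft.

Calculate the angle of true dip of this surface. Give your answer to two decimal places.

50.38°

Let the plane be z = a·easting + b·northing + c.
BH-2−BH-1: 138a − 738b = 752.1;  BH-3−BH-1: 444a − 29b = −180.6.
Solving gives a = −0.47917, b = −1.10871.
Gradient magnitude |∇z| = √(a² + b²) = √(0.22961 + 1.22923) = 1.20782.
True dip = arctan(1.20782) = 50.38°, dipping toward NNE (azimuth ≈ 023°).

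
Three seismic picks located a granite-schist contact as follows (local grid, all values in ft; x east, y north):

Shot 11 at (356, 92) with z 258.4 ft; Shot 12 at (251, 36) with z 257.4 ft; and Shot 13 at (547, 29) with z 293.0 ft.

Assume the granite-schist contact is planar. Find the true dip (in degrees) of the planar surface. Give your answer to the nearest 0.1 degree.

13.0°

Let the plane be z = a·x + b·y + c.
Shot 12−Shot 11: −105a − 56b = −1;  Shot 13−Shot 11: 191a − 63b = 34.6.
Solving gives a = 0.11557, b = −0.19883.
Gradient magnitude |∇z| = √(a² + b²) = √(0.01336 + 0.03953) = 0.22998.
True dip = arctan(0.22998) = 13.0°, dipping toward NNW (azimuth ≈ 330°).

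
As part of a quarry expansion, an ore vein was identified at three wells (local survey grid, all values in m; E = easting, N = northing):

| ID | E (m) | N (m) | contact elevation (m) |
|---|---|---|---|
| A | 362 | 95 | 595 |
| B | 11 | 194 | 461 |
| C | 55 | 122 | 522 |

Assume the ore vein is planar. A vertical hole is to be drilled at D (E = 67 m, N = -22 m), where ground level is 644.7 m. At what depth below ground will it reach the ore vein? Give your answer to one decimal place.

13.8 m

Let the plane be z = a·E + b·N + c.
B−A: −351a + 99b = −134;  C−A: −307a + 27b = −73.
Solving gives a = 0.17255, b = −0.74178.
Then c = 595 − a·362 − b·95 = 603.01.
At (67, -22): z_contact = 11.56 + 16.32 + 603.01 = 630.89 m.
Depth below ground = 644.7 − 630.89 = 13.8 m.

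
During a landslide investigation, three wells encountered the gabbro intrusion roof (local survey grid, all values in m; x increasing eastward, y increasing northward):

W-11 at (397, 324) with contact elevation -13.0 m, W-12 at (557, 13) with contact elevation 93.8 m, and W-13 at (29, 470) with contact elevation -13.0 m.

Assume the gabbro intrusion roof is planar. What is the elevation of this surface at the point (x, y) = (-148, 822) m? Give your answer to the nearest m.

-135 m

Let the plane be z = a·x + b·y + c.
W-12−W-11: 160a − 311b = 106.8;  W-13−W-11: −368a + 146b = 0.
Solving gives a = −0.17118, b = −0.43148.
Then c = -13 − a·397 − b·324 = 194.76.
At (-148, 822): z = 25.3 − 354.7 + 194.76 = -134.6 m.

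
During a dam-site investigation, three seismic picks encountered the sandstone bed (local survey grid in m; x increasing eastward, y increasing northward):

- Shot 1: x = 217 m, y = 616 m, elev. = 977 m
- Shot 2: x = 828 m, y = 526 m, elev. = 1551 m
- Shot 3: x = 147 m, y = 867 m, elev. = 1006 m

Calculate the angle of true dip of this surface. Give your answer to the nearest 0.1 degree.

47.0°

Let the plane be z = a·x + b·y + c.
Shot 2−Shot 1: 611a − 90b = 574;  Shot 3−Shot 1: −70a + 251b = 29.
Solving gives a = 0.99744, b = 0.39371.
Gradient magnitude |∇z| = √(a² + b²) = √(0.99488 + 0.15501) = 1.07233.
True dip = arctan(1.07233) = 47.0°, dipping toward WSW (azimuth ≈ 248°).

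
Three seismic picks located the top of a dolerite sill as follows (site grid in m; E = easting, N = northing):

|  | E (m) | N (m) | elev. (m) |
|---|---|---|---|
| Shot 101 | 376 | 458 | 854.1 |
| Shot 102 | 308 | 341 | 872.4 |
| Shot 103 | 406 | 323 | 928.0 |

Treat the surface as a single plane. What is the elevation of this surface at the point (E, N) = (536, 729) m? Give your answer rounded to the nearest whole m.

813 m

Let the plane be z = a·E + b·N + c.
Shot 102−Shot 101: −68a − 117b = 18.3;  Shot 103−Shot 101: 30a − 135b = 73.9.
Solving gives a = 0.48667, b = −0.43926.
Then c = 854.1 − a·376 − b·458 = 872.29.
At (536, 729): z = 260.9 − 320.2 + 872.29 = 812.9 m.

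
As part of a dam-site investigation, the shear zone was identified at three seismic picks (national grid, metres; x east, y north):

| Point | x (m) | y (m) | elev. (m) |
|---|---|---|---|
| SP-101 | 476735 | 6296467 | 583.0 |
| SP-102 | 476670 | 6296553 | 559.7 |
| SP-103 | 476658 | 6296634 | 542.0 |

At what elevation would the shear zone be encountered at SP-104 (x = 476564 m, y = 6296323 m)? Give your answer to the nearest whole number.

598 m

Let the plane be z = a·x + b·y + c.
SP-102−SP-101: −65a + 86b = −23.3;  SP-103−SP-101: −77a + 167b = −41.
Solving gives a = 0.08625089, b = −0.20574061.
Then c = 583 − a·476735 − b·6296467 = 1254903.14.
At (476564, 6296323): z = 41104.1 − 1295409.3 + 1254903.14 = 597.9 m.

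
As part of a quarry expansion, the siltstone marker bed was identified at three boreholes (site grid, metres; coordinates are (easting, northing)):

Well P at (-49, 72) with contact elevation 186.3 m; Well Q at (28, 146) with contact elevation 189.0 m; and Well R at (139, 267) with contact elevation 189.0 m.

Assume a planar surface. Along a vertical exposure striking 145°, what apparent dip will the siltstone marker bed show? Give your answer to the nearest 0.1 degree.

Let the plane be z = a·E + b·N + c.
Well Q−Well P: 77a + 74b = 2.7;  Well R−Well P: 188a + 195b = 2.7.
Solving gives a = 0.29619, b = −0.27171.
Unit vector along 145° is (sin 145°, cos 145°) = (0.5736, -0.8192).
Slope in that direction = a·(0.5736) + b·(-0.8192) = 0.39246.
Apparent dip = arctan|0.39246| = 21.4° (true dip is 21.9°, so apparent ≤ true as expected).

21.4°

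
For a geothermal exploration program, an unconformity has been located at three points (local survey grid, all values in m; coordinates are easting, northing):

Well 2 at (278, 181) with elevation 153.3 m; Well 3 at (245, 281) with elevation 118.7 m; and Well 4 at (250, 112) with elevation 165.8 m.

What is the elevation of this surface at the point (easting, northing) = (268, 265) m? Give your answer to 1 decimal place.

Let the plane be z = a·easting + b·northing + c.
Well 3−Well 2: −33a + 100b = −34.6;  Well 4−Well 2: −28a − 69b = 12.5.
Solving gives a = 0.22403, b = −0.27207.
Then c = 153.3 − a·278 − b·181 = 140.26.
At (268, 265): z = 60.0 − 72.1 + 140.26 = 128.2 m.

128.2 m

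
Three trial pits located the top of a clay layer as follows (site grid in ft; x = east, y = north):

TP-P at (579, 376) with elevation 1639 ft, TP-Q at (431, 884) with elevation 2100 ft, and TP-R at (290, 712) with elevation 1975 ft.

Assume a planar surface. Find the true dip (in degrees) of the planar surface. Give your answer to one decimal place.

41.2°

Two edge vectors: TP-P→TP-Q = (-148, 508, 461), TP-P→TP-R = (-289, 336, 336).
Normal n = (TP-P→TP-Q) × (TP-P→TP-R) = (15792, -83501, 97084).
So ∂z/∂x = −n_x/n_z = −0.16266 and ∂z/∂y = −n_y/n_z = 0.86009.
Gradient magnitude |∇z| = √(a² + b²) = √(0.02646 + 0.73976) = 0.87534.
True dip = arctan(0.87534) = 41.2°, dipping toward S (azimuth ≈ 169°).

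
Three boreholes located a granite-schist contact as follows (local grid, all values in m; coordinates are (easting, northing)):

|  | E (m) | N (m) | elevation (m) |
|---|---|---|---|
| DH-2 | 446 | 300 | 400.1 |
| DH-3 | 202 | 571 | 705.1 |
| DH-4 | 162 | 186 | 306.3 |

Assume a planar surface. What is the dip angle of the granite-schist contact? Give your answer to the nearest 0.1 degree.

46.4°

Let the plane be z = a·E + b·N + c.
DH-3−DH-2: −244a + 271b = 305;  DH-4−DH-2: −284a − 114b = −93.8.
Solving gives a = −0.08924, b = 1.04512.
Gradient magnitude |∇z| = √(a² + b²) = √(0.00796 + 1.09227) = 1.04892.
True dip = arctan(1.04892) = 46.4°, dipping toward S (azimuth ≈ 175°).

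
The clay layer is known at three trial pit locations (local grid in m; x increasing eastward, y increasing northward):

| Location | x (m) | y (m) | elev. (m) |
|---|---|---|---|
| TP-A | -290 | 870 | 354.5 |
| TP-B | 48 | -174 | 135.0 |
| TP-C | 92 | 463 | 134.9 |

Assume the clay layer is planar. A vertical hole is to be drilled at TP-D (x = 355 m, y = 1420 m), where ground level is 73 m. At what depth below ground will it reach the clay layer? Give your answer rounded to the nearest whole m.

44 m

Two edge vectors: TP-A→TP-B = (338, -1044, -219.5), TP-A→TP-C = (382, -407, -219.6).
Normal n = (TP-A→TP-B) × (TP-A→TP-C) = (139925.9, -9624.2, 261242).
So ∂z/∂x = −n_x/n_z = −0.53562 and ∂z/∂y = −n_y/n_z = 0.03684.
Intercept c from TP-A: 354.5 − 155.33 − 32.05 = 167.12.
At (355, 1420): z_contact = −190.1 + 52.3 + 167.12 = 29.3 m.
Depth below ground = 73 − 29.3 = 44 m.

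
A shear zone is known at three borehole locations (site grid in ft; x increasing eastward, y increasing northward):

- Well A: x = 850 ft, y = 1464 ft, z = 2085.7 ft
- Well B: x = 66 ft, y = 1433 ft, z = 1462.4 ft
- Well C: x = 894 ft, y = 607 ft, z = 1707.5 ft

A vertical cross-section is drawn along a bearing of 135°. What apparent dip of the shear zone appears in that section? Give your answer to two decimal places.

11.78°

Two edge vectors: Well A→Well B = (-784, -31, -623.3), Well A→Well C = (44, -857, -378.2).
Normal n = (Well A→Well B) × (Well A→Well C) = (-522443.9, -323934, 673252).
So ∂z/∂x = −n_x/n_z = 0.77600 and ∂z/∂y = −n_y/n_z = 0.48115.
Unit vector along 135° is (sin 135°, cos 135°) = (0.7071, -0.7071).
Slope in that direction = a·(0.7071) + b·(-0.7071) = 0.20849.
Apparent dip = arctan|0.20849| = 11.78° (true dip is 42.4°, so apparent ≤ true as expected).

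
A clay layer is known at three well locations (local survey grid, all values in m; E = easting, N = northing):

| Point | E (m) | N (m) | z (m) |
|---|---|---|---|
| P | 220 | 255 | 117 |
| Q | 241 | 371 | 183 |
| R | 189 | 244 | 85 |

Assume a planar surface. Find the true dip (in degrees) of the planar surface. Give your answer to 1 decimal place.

44.3°

Two edge vectors: P→Q = (21, 116, 66), P→R = (-31, -11, -32).
Normal n = (P→Q) × (P→R) = (-2986, -1374, 3365).
So ∂z/∂E = −n_x/n_z = 0.88737 and ∂z/∂N = −n_y/n_z = 0.40832.
Gradient magnitude |∇z| = √(a² + b²) = √(0.78743 + 0.16673) = 0.97681.
True dip = arctan(0.97681) = 44.3°, dipping toward WSW (azimuth ≈ 245°).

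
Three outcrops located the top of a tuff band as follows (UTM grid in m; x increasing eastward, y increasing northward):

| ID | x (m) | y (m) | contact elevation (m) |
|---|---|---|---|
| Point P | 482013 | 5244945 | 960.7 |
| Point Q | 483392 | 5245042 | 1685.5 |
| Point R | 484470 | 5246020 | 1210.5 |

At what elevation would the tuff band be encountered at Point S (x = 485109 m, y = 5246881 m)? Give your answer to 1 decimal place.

Two edge vectors: Point P→Point Q = (1379, 97, 724.8), Point P→Point R = (2457, 1075, 249.8).
Normal n = (Point P→Point Q) × (Point P→Point R) = (-754929.4, 1436359.4, 1244096).
So ∂z/∂x = −n_x/n_z = 0.606809603 and ∂z/∂y = −n_y/n_z = −1.154540646.
Intercept c from Point P: 960.7 − 292490.12 + 6055502.19 = 5763972.77.
At (485109, 5246881): z = 294368.8 − 6057737.4 + 5763972.77 = 604.2 m.

604.2 m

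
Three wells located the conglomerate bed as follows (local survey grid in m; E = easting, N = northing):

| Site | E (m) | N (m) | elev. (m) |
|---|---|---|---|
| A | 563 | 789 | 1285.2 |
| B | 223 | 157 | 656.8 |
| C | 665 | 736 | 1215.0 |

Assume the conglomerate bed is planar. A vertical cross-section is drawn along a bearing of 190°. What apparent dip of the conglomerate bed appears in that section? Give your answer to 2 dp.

45.76°

Two edge vectors: A→B = (-340, -632, -628.4), A→C = (102, -53, -70.2).
Normal n = (A→B) × (A→C) = (11061.2, -87964.8, 82484).
So ∂z/∂E = −n_x/n_z = −0.13410 and ∂z/∂N = −n_y/n_z = 1.06645.
Unit vector along 190° is (sin 190°, cos 190°) = (-0.1736, -0.9848).
Slope in that direction = a·(-0.1736) + b·(-0.9848) = −1.02696.
Apparent dip = arctan|1.02696| = 45.76° (true dip is 47.1°, so apparent ≤ true as expected).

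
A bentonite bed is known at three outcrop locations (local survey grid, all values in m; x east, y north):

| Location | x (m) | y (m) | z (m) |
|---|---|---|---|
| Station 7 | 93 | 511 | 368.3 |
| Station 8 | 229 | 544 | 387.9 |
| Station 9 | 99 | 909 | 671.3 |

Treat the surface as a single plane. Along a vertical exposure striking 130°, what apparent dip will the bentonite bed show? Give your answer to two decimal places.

27.52°

Let the plane be z = a·x + b·y + c.
Station 8−Station 7: 136a + 33b = 19.6;  Station 9−Station 7: 6a + 398b = 303.
Solving gives a = −0.04076, b = 0.76192.
Unit vector along 130° is (sin 130°, cos 130°) = (0.7660, -0.6428).
Slope in that direction = a·(0.7660) + b·(-0.6428) = −0.52098.
Apparent dip = arctan|0.52098| = 27.52° (true dip is 37.3°, so apparent ≤ true as expected).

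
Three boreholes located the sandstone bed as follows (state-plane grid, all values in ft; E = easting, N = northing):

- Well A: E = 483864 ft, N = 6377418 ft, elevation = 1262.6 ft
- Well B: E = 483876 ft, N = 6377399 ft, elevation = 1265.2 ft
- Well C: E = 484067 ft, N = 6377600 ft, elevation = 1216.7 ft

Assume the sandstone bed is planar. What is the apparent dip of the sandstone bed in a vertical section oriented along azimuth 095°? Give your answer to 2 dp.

Two edge vectors: Well A→Well B = (12, -19, 2.6), Well A→Well C = (203, 182, -45.9).
Normal n = (Well A→Well B) × (Well A→Well C) = (398.9, 1078.6, 6041).
So ∂z/∂E = −n_x/n_z = −0.06603 and ∂z/∂N = −n_y/n_z = −0.17855.
Unit vector along 095° is (sin 95°, cos 95°) = (0.9962, -0.0872).
Slope in that direction = a·(0.9962) + b·(-0.0872) = −0.05022.
Apparent dip = arctan|0.05022| = 2.87° (true dip is 10.8°, so apparent ≤ true as expected).

2.87°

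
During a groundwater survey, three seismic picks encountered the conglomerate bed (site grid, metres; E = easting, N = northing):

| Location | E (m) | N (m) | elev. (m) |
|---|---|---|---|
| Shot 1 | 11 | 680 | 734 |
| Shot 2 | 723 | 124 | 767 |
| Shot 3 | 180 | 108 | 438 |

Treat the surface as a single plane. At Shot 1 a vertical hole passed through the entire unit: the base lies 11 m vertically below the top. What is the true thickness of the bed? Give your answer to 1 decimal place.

Two edge vectors: Shot 1→Shot 2 = (712, -556, 33), Shot 1→Shot 3 = (169, -572, -296).
Normal n = (Shot 1→Shot 2) × (Shot 1→Shot 3) = (183452, 216329, -313300).
So ∂z/∂E = −n_x/n_z = 0.58555 and ∂z/∂N = −n_y/n_z = 0.69049.
|∇z| = √(a²+b²) = 0.90534, so dip δ = arctan(0.90534) = 42.16°.
True thickness = vertical thickness × cos δ = 11 × cos 42.16° = 8.2 m.

8.2 m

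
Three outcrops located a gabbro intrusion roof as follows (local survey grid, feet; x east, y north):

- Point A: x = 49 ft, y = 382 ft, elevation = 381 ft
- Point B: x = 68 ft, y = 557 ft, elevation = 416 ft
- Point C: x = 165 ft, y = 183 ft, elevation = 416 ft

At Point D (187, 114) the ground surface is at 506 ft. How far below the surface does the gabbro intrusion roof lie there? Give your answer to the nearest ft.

88 ft

Let the plane be z = a·x + b·y + c.
Point B−Point A: 19a + 175b = 35;  Point C−Point A: 116a − 199b = 35.
Solving gives a = 0.54358, b = 0.14098.
Then c = 381 − a·49 − b·382 = 300.51.
At (187, 114): z_contact = 101.6 + 16.1 + 300.51 = 418.2 ft.
Depth below ground = 506 − 418.2 = 88 ft.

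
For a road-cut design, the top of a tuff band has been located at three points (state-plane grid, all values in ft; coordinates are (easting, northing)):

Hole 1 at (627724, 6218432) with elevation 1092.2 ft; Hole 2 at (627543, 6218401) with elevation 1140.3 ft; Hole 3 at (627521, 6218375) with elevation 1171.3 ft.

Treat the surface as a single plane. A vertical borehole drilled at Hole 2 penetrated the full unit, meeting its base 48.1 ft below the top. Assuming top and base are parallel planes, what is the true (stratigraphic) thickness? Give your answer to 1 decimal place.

Two edge vectors: Hole 1→Hole 2 = (-181, -31, 48.1), Hole 1→Hole 3 = (-203, -57, 79.1).
Normal n = (Hole 1→Hole 2) × (Hole 1→Hole 3) = (289.6, 4552.8, 4024).
So ∂z/∂E = −n_x/n_z = −0.07197 and ∂z/∂N = −n_y/n_z = −1.13141.
|∇z| = √(a²+b²) = 1.13370, so dip δ = arctan(1.13370) = 48.59°.
True thickness = vertical thickness × cos δ = 48.1 × cos 48.59° = 31.8 ft.

31.8 ft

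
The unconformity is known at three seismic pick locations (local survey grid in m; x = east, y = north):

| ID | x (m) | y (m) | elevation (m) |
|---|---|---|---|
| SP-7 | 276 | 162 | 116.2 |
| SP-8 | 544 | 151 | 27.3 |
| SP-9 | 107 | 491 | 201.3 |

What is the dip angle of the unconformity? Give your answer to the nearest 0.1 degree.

Let the plane be z = a·x + b·y + c.
SP-8−SP-7: 268a − 11b = −88.9;  SP-9−SP-7: −169a + 329b = 85.1.
Solving gives a = −0.32802, b = 0.09017.
Gradient magnitude |∇z| = √(a² + b²) = √(0.10759 + 0.00813) = 0.34018.
True dip = arctan(0.34018) = 18.8°, dipping toward ESE (azimuth ≈ 105°).

18.8°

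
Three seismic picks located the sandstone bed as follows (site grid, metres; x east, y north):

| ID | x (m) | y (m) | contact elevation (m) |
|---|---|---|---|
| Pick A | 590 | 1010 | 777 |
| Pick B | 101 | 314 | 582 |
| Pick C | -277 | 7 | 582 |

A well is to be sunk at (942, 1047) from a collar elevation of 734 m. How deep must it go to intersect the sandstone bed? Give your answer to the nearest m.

Let the plane be z = a·x + b·y + c.
Pick B−Pick A: −489a − 696b = −195;  Pick C−Pick A: −867a − 1003b = −195.
Solving gives a = −0.52994, b = 0.65250.
Then c = 777 − a·590 − b·1010 = 430.64.
At (942, 1047): z_contact = −499.2 + 683.2 + 430.64 = 614.6 m.
Depth below ground = 734 − 614.6 = 119 m.

119 m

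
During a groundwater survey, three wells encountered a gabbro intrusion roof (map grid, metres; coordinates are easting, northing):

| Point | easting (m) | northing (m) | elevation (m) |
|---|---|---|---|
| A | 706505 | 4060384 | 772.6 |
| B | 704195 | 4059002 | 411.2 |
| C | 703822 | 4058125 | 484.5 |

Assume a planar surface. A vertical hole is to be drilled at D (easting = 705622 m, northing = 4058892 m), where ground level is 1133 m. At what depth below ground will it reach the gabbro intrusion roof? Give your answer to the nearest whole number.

Let the plane be z = a·easting + b·northing + c.
B−A: −2310a − 1382b = −361.4;  C−A: −2683a − 2259b = −288.1.
Solving gives a = 0.27691527, b = −0.20135621.
Then c = 772.6 − a·706505 − b·4060384 = 622714.11.
At (705622, 4058892): z_contact = 195397.5 − 817283.1 + 622714.11 = 828.5 m.
Depth below ground = 1133 − 828.5 = 304 m.

304 m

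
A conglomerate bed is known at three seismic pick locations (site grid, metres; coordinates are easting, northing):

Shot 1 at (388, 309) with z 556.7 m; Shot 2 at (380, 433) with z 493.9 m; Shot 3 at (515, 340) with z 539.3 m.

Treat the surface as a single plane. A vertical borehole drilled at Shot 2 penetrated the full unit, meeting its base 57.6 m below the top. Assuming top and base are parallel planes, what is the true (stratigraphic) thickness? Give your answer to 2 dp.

51.36 m

Two edge vectors: Shot 1→Shot 2 = (-8, 124, -62.8), Shot 1→Shot 3 = (127, 31, -17.4).
Normal n = (Shot 1→Shot 2) × (Shot 1→Shot 3) = (-210.8, -8114.8, -15996).
So ∂z/∂easting = −n_x/n_z = −0.01318 and ∂z/∂northing = −n_y/n_z = −0.50730.
|∇z| = √(a²+b²) = 0.50747, so dip δ = arctan(0.50747) = 26.91°.
True thickness = vertical thickness × cos δ = 57.6 × cos 26.91° = 51.36 m.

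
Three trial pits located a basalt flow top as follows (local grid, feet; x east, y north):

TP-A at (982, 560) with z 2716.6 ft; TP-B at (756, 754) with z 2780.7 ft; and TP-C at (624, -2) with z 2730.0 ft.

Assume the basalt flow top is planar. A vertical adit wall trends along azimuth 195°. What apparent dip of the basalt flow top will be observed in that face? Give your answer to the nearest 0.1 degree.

2.7°

Let the plane be z = a·x + b·y + c.
TP-B−TP-A: −226a + 194b = 64.1;  TP-C−TP-A: −358a − 562b = 13.4.
Solving gives a = −0.19659, b = 0.10139.
Unit vector along 195° is (sin 195°, cos 195°) = (-0.2588, -0.9659).
Slope in that direction = a·(-0.2588) + b·(-0.9659) = −0.04705.
Apparent dip = arctan|0.04705| = 2.7° (true dip is 12.5°, so apparent ≤ true as expected).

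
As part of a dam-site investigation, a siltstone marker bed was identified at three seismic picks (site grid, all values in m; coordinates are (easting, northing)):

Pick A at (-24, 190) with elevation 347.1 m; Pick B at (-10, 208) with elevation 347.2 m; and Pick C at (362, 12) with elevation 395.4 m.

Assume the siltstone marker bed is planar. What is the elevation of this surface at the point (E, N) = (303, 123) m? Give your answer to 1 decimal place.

Two edge vectors: Pick A→Pick B = (14, 18, 0.1), Pick A→Pick C = (386, -178, 48.3).
Normal n = (Pick A→Pick B) × (Pick A→Pick C) = (887.2, -637.6, -9440).
So ∂z/∂E = −n_x/n_z = 0.09398 and ∂z/∂N = −n_y/n_z = −0.06754.
Intercept c from Pick A: 347.1 + 2.26 + 12.83 = 362.19.
At (303, 123): z = 28.5 − 8.3 + 362.19 = 382.4 m.

382.4 m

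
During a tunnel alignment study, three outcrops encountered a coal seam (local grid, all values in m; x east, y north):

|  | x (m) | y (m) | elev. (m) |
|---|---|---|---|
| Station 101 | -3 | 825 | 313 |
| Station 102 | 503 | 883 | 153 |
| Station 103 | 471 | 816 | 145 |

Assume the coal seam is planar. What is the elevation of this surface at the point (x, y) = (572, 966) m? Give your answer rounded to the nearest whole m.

Let the plane be z = a·x + b·y + c.
Station 102−Station 101: 506a + 58b = −160;  Station 103−Station 101: 474a − 9b = −168.
Solving gives a = −0.34900, b = 0.28609.
Then c = 313 − a·-3 − b·825 = 75.93.
At (572, 966): z = −199.6 + 276.4 + 75.93 = 152.7 m.

153 m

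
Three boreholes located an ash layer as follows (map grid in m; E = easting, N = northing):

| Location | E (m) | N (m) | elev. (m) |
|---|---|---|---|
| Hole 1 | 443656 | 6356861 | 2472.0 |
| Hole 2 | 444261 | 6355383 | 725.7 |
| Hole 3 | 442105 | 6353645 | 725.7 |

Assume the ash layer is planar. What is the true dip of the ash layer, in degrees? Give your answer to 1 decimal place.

Let the plane be z = a·E + b·N + c.
Hole 2−Hole 1: 605a − 1478b = −1746.3;  Hole 3−Hole 1: −1551a − 3216b = −1746.3.
Solving gives a = −0.71615, b = 0.88838.
Gradient magnitude |∇z| = √(a² + b²) = √(0.51287 + 0.78923) = 1.14109.
True dip = arctan(1.14109) = 48.8°, dipping toward SE (azimuth ≈ 141°).

48.8°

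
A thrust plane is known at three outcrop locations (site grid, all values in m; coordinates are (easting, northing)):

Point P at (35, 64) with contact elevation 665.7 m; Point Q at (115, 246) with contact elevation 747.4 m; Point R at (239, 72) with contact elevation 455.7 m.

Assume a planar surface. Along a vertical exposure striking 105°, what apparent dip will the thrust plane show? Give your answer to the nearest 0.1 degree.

51.7°

Let the plane be z = a·E + b·N + c.
Point Q−Point P: 80a + 182b = 81.7;  Point R−Point P: 204a + 8b = −210.
Solving gives a = −1.06538, b = 0.91720.
Unit vector along 105° is (sin 105°, cos 105°) = (0.9659, -0.2588).
Slope in that direction = a·(0.9659) + b·(-0.2588) = −1.26647.
Apparent dip = arctan|1.26647| = 51.7° (true dip is 54.6°, so apparent ≤ true as expected).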